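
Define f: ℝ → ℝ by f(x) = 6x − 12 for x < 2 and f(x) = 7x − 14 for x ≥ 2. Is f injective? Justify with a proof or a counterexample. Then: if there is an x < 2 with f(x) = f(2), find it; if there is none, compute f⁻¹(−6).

1

Both pieces are strictly increasing (slopes 6 and 7), so each is injective on its own interval.
The left piece maps (−∞, 2) onto (−∞, 0); the right piece maps [2, ∞) onto [0, ∞).
These images are disjoint, so no value is attained by both pieces. Thus f is injective.
Because the two images are disjoint, no x < 2 has f(x) = f(2), so we compute f⁻¹(−6): −6 lies in (−∞, 0), so solve 6x − 12 = −6: x = (−6 + 12)/6 = 1.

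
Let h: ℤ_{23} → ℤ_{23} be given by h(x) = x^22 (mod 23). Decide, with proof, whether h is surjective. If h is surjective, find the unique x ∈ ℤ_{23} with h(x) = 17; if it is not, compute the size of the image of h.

h(1) = 1^22 = 1.
h(2): Repeated squaring mod 23: 2^1 ≡ 2, 2^2 ≡ 2² = 4, 2^4 ≡ 4² = 16, 2^8 ≡ 16² = 256 ≡ 3, 2^16 ≡ 3² = 9. Since 22 = 16 + 4 + 2, 2^22 ≡ 9·16·4: 9·16 = 144 ≡ 6, then 6·4 = 24 ≡ 1. So 2^22 ≡ 1 (mod 23).
So h(1) = h(2) = 1 while 1 ≠ 2, thus h is not injective.
A non-injective map from the 23-element set ℤ_{23} to itself takes at most 22 distinct values, so it cannot be surjective. Hence h is not surjective.
Since h is not surjective, we determine |image(h)|. Computing x^22 mod 23 for each x (by repeated squaring, reducing mod 23 at every step), the values h(0), h(1), …, h(22) are: 0, 1, 1, 1, 1, 1, 1, 1, 1, 1, 1, 1, 1, 1, 1, 1, 1, 1, 1, 1, 1, 1, 1.
The distinct values are {0, 1}; there are 2 of them.

2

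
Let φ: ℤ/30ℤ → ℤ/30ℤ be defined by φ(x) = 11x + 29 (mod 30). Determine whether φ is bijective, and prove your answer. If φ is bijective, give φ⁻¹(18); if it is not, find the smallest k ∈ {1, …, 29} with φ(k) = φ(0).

29

Recall that φ is injective if φ(a) = φ(b) implies a = b.
If φ(a) = φ(b), then 11a ≡ 11b (mod 30). Because gcd(11, 30) = 1, we may cancel 11 to get a ≡ b (mod 30).
We now compute 11⁻¹ mod 30 explicitly. Euclid's algorithm: 30 = 2·11 + 8, 11 = 1·8 + 3, 8 = 2·3 + 2, 3 = 1·2 + 1; back-substituting gives 1 = 11·11 − 4·30, so 11⁻¹ ≡ 11 (mod 30).
Then y ↦ 11(y − 29) is a two-sided inverse to φ, so every y ∈ ℤ/30ℤ has a preimage.
Therefore φ is bijective.
Since φ is bijective, we compute φ⁻¹(18): solve 11x + 29 ≡ 18 (mod 30), i.e. 11x ≡ 19 (mod 30).
Multiplying by 11⁻¹ = 11 gives x ≡ 11·19 = 209 = 6·30 + 29 ≡ 29 (mod 30).
Check: φ(29) = 11·29 + 29 = 348 = 11·30 + 18 ≡ 18 (mod 30).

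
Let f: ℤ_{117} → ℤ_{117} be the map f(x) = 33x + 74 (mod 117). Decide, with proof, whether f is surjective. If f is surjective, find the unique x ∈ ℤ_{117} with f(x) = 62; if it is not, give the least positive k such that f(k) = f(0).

By definition, f is surjective if every y in the codomain equals f(x) for some x in the domain.
Since gcd(33, 117) = 3, we have 33x ≡ 0 (mod 3) for all x, so f(x) ≡ 2 (mod 3).
But 0 ≢ 2 (mod 3), so 0 ∈ ℤ_{117} has no preimage. Hence f is not surjective.
Since f is not surjective, we find the least positive k with f(k) = f(0): this means 33k ≡ 0 (mod 117), i.e. 117 ∣ 33k. Since gcd(33, 117) = 3, dividing through by 3 this holds exactly when 39 ∣ 11k, and as gcd(11, 39) = 1, exactly when 39 ∣ k.
The smallest positive such k is 39.

39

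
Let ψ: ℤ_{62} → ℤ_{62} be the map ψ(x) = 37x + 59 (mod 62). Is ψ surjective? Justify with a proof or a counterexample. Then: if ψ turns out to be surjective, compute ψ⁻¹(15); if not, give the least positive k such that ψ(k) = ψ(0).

Recall: surjectivity means every element of the codomain has a preimage under ψ.
Since gcd(37, 62) = 1, 37 is invertible modulo 62. Euclid's algorithm: 62 = 1·37 + 25, 37 = 1·25 + 12, 25 = 2·12 + 1; back-substituting gives 1 = 57·37 − 34·62, so 37⁻¹ ≡ 57 (mod 62).
For any y ∈ ℤ_{62}, x = 57(y − 59) mod 62 satisfies ψ(x) = 37·57(y − 59) + 59 ≡ y (since 37·57 ≡ 1 mod 62). So every y has a preimage.
Thus ψ is surjective.
Since ψ is surjective, we find ψ⁻¹(15): we need 37x ≡ 15 − 59 ≡ 18 (mod 62). Using 37⁻¹ = 57: x ≡ 57·18 = 1026 = 16·62 + 34, so x = 34.
Check: ψ(34) = 37·34 + 59 = 1317 = 21·62 + 15 ≡ 15 (mod 62).

34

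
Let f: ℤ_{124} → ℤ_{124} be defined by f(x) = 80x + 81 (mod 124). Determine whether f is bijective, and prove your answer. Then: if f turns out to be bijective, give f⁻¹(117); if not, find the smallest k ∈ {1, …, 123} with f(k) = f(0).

By definition, f is injective if f(s) = f(t) implies s = t.
We have gcd(80, 124) = 4 > 1. Taking s = 0 and t = 31: f(0) = 81 and f(31) = 80·31 + 81 = 2561 ≡ 81 (mod 124).
So f(0) = f(31) while 0 ≠ 31, thus f is not injective, hence not bijective.
Since f is not bijective, we find the least positive k with f(k) = f(0): this means 80k ≡ 0 (mod 124), i.e. 124 ∣ 80k. Since gcd(80, 124) = 4, dividing through by 4 this holds exactly when 31 ∣ 20k, and as gcd(20, 31) = 1, exactly when 31 ∣ k.
The smallest positive such k is 31.

31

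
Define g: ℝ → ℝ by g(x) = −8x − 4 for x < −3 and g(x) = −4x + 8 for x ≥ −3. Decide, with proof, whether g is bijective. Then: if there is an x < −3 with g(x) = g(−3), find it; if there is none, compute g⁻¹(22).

-13/4

Both pieces are strictly decreasing (slopes −8 and −4), so each is injective on its own interval.
The left piece maps (−∞, −3) onto (20, ∞); the right piece maps [−3, ∞) onto (−∞, 20].
Since 20 = 20, the images partition ℝ: g is injective and surjective, hence bijective.
Because the two images are disjoint, no x < −3 has g(x) = g(−3), so we compute g⁻¹(22): 22 lies in (20, ∞), so solve −8x − 4 = 22: x = (22 + 4)/(−8) = −13/4.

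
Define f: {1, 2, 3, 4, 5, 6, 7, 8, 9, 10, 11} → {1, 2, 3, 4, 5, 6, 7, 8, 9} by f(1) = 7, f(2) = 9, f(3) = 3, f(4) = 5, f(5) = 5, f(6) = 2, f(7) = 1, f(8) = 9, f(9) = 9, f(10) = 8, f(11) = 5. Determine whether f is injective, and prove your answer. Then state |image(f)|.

f(4) = 5 = f(5) with 4 ≠ 5, so f is not injective.
The image of f is {1, 2, 3, 5, 7, 8, 9}, which has 7 elements.

7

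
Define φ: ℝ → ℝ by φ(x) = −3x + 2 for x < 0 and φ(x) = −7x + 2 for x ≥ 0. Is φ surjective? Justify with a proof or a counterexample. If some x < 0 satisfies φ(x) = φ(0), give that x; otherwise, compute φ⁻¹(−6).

8/7

Both pieces are strictly decreasing (slopes −3 and −7), so each is injective on its own interval.
The left piece maps (−∞, 0) onto (2, ∞); the right piece maps [0, ∞) onto (−∞, 2].
These images together cover ℝ, so φ is surjective.
Because the two images are disjoint, no x < 0 has φ(x) = φ(0), so we compute φ⁻¹(−6): −6 lies in (−∞, 2], so solve −7x + 2 = −6: x = (−6 − 2)/(−7) = 8/7.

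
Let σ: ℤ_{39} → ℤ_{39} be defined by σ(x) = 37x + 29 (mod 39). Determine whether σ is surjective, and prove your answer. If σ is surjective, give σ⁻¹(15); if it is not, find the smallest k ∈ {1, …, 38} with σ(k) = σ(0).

7

By definition, surjectivity means every element of the codomain has a preimage under σ.
Since gcd(37, 39) = 1, 37 is invertible modulo 39. Euclid's algorithm: 39 = 1·37 + 2, 37 = 18·2 + 1; back-substituting gives 1 = 19·37 − 18·39, so 37⁻¹ ≡ 19 (mod 39).
Then y ↦ 19(y − 29) is a two-sided inverse to σ, so every y ∈ ℤ_{39} has a preimage.
Thus σ is surjective.
Since σ is surjective, we compute σ⁻¹(15): solve 37x + 29 ≡ 15 (mod 39), i.e. 37x ≡ 25 (mod 39).
Multiplying by 37⁻¹ = 19 gives x ≡ 19·25 = 475 = 12·39 + 7 ≡ 7 (mod 39).
Check: σ(7) = 37·7 + 29 = 288 = 7·39 + 15 ≡ 15 (mod 39).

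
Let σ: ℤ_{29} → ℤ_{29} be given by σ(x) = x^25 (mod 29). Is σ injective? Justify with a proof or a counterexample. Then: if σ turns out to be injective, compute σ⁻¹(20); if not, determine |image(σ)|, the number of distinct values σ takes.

23

Since 29 is prime, the nonzero elements of ℤ_{29} form a cyclic group of order 28.
As gcd(25, 28) = 1, raising to the 25th power is a bijection on this group: if s^25 ≡ t^25 then (st^{−1})^25 = 1, and the only element of order dividing gcd(25, 28) = 1 is 1, so s = t.
With σ(0) = 0 this makes σ injective on all of ℤ_{29}, hence bijective (finite equal-size domain and codomain). In particular σ is injective.
Since σ is injective, we find the preimage of 20. The inverse of x ↦ x^25 on (ℤ_{29})^× is x ↦ x^9, because 25·9 = 225 = 8·28 + 1 ≡ 1 (mod 28) and x^{28} = 1 for x ≠ 0 (Fermat). So σ⁻¹(20) = 20^9 mod 29.
Repeated squaring mod 29: 20^1 ≡ 20, 20^2 ≡ 20² = 400 ≡ 23, 20^4 ≡ 23² = 529 ≡ 7, 20^8 ≡ 7² = 49 ≡ 20. Since 9 = 8 + 1, 20^9 ≡ 20·20: 20·20 = 400 ≡ 23. So 20^9 ≡ 23 (mod 29).
Hence σ⁻¹(20) = 23.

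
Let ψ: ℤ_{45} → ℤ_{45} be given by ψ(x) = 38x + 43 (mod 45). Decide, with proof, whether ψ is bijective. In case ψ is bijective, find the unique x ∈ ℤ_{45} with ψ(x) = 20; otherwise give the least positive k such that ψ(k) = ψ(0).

Recall that ψ is injective when ψ(a) = ψ(b) forces a = b.
If ψ(a) = ψ(b), then 38a ≡ 38b (mod 45). Because gcd(38, 45) = 1, we may cancel 38 to get a ≡ b (mod 45).
We now compute 38⁻¹ mod 45 explicitly. Euclid's algorithm: 45 = 1·38 + 7, 38 = 5·7 + 3, 7 = 2·3 + 1; back-substituting gives 1 = 32·38 − 27·45, so 38⁻¹ ≡ 32 (mod 45).
For any y ∈ ℤ_{45}, x = 32(y − 43) mod 45 satisfies ψ(x) = 38·32(y − 43) + 43 ≡ y (since 38·32 ≡ 1 mod 45). So every y has a preimage.
Therefore ψ is bijective.
Since ψ is bijective, we compute ψ⁻¹(20): solve 38x + 43 ≡ 20 (mod 45), i.e. 38x ≡ 22 (mod 45).
Multiplying by 38⁻¹ = 32 gives x ≡ 32·22 = 704 = 15·45 + 29 ≡ 29 (mod 45).
Check: ψ(29) = 38·29 + 43 = 1145 = 25·45 + 20 ≡ 20 (mod 45).

29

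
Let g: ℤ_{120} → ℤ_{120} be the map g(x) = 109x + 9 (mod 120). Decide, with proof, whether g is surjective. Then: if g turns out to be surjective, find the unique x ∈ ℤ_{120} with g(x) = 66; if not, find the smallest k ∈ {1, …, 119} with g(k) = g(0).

Since gcd(109, 120) = 1, 109 is invertible modulo 120. Euclid's algorithm: 120 = 1·109 + 11, 109 = 9·11 + 10, 11 = 1·10 + 1; back-substituting gives 1 = 109·109 − 99·120, so 109⁻¹ ≡ 109 (mod 120).
For any y ∈ ℤ_{120}, x = 109(y − 9) mod 120 satisfies g(x) = 109·109(y − 9) + 9 ≡ y (since 109·109 ≡ 1 mod 120). So every y has a preimage.
So g is surjective.
Since g is surjective, we compute g⁻¹(66): solve 109x + 9 ≡ 66 (mod 120), i.e. 109x ≡ 57 (mod 120).
Multiplying by 109⁻¹ = 109 gives x ≡ 109·57 = 6213 = 51·120 + 93 ≡ 93 (mod 120).
Check: g(93) = 109·93 + 9 = 10146 = 84·120 + 66 ≡ 66 (mod 120).

93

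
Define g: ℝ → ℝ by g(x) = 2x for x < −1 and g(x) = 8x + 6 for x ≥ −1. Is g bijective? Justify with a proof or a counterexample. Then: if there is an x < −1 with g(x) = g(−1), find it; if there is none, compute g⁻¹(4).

-1/4

Both pieces are strictly increasing (slopes 2 and 8), so each is injective on its own interval.
The left piece maps (−∞, −1) onto (−∞, −2); the right piece maps [−1, ∞) onto [−2, ∞).
Since −2 = −2, the images partition ℝ: g is injective and surjective, hence bijective.
Because the two images are disjoint, no x < −1 has g(x) = g(−1), so we compute g⁻¹(4): 4 lies in [−2, ∞), so solve 8x + 6 = 4: x = (4 − 6)/8 = −1/4.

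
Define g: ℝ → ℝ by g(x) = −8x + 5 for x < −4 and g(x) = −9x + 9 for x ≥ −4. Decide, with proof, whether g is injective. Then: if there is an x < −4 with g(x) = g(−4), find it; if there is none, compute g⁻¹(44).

-5

Both pieces are strictly decreasing (slopes −8 and −9), so each is injective on its own interval.
The left piece maps (−∞, −4) onto (37, ∞); the right piece maps [−4, ∞) onto (−∞, 45].
These images overlap. In particular g(−4) = 45 (right piece), and solving −8x + 5 = 45 on the left piece gives x = −5 < −4.
So g(−5) = g(−4) with −5 ≠ −4, and g is not injective. This x = −5 is the requested value below −4.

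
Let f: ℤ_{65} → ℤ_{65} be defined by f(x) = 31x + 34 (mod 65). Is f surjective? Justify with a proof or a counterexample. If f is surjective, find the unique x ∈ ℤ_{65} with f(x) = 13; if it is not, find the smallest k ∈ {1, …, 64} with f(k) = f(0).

14

Since gcd(31, 65) = 1, 31 is invertible modulo 65. Euclid's algorithm: 65 = 2·31 + 3, 31 = 10·3 + 1; back-substituting gives 1 = 21·31 − 10·65, so 31⁻¹ ≡ 21 (mod 65).
For any y ∈ ℤ_{65}, x = 21(y − 34) mod 65 satisfies f(x) = 31·21(y − 34) + 34 ≡ y (since 31·21 ≡ 1 mod 65). So every y has a preimage.
Thus f is surjective.
Since f is surjective, we find f⁻¹(13): we need 31x ≡ 13 − 34 ≡ 44 (mod 65). Using 31⁻¹ = 21: x ≡ 21·44 = 924 = 14·65 + 14, so x = 14.
Check: f(14) = 31·14 + 34 = 468 = 7·65 + 13 ≡ 13 (mod 65).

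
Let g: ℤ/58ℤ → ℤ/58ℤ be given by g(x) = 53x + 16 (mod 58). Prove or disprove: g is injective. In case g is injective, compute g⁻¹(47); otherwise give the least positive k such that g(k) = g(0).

17

Recall that injectivity means: for all u, v in the domain, g(u) = g(v) implies u = v.
If g(u) = g(v), then 53u ≡ 53v (mod 58). Because gcd(53, 58) = 1, we may cancel 53 to get u ≡ v (mod 58).
Therefore g is injective.
We now compute 53⁻¹ mod 58 explicitly. Euclid's algorithm: 58 = 1·53 + 5, 53 = 10·5 + 3, 5 = 1·3 + 2, 3 = 1·2 + 1; back-substituting gives 1 = 23·53 − 21·58, so 53⁻¹ ≡ 23 (mod 58).
Since g is injective, we find g⁻¹(47): we need 53x ≡ 47 − 16 ≡ 31 (mod 58). Using 53⁻¹ = 23: x ≡ 23·31 = 713 = 12·58 + 17, so x = 17.
Check: g(17) = 53·17 + 16 = 917 = 15·58 + 47 ≡ 47 (mod 58).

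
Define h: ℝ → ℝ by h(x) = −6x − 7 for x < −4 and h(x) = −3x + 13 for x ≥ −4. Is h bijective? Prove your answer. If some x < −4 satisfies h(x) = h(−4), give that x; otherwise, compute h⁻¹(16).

Both pieces are strictly decreasing (slopes −6 and −3), so each is injective on its own interval.
The left piece maps (−∞, −4) onto (17, ∞); the right piece maps [−4, ∞) onto (−∞, 25].
These images overlap. In particular h(−4) = 25 (right piece), and solving −6x − 7 = 25 on the left piece gives x = −16/3 < −4.
So h(−16/3) = h(−4) with −16/3 ≠ −4, and h is not injective, hence not bijective. This x = −16/3 is the requested value below −4.

-16/3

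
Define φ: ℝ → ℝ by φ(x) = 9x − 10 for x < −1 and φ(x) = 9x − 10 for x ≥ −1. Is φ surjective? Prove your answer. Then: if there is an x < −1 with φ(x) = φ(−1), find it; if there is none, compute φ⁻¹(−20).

-10/9

Both pieces are strictly increasing (slopes 9 and 9), so each is injective on its own interval.
The left piece maps (−∞, −1) onto (−∞, −19); the right piece maps [−1, ∞) onto [−19, ∞).
These images together cover ℝ, so φ is surjective.
Because the two images are disjoint, no x < −1 has φ(x) = φ(−1), so we compute φ⁻¹(−20): −20 lies in (−∞, −19), so solve 9x − 10 = −20: x = (−20 + 10)/9 = −10/9.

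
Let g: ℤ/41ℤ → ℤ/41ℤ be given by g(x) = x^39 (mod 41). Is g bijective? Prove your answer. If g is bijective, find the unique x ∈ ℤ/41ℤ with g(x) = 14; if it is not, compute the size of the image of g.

3

Since 41 is prime, the nonzero elements of ℤ/41ℤ form a cyclic group of order 40.
As gcd(39, 40) = 1, raising to the 39th power is a bijection on this group: if a^39 ≡ b^39 then (ab^{−1})^39 = 1, and the only element of order dividing gcd(39, 40) = 1 is 1, so a = b.
With g(0) = 0 this makes g injective on all of ℤ/41ℤ, hence bijective (finite equal-size domain and codomain). In particular g is bijective.
Since g is bijective, we find the preimage of 14. The inverse of x ↦ x^39 on (ℤ/41ℤ)^× is x ↦ x^39, because 39·39 = 1521 = 38·40 + 1 ≡ 1 (mod 40) and x^{40} = 1 for x ≠ 0 (Fermat). So g⁻¹(14) = 14^39 mod 41.
Repeated squaring mod 41: 14^1 ≡ 14, 14^2 ≡ 14² = 196 ≡ 32, 14^4 ≡ 32² = 1024 ≡ 40, 14^8 ≡ 40² = 1600 ≡ 1, 14^16 ≡ 1² = 1, 14^32 ≡ 1² = 1. Since 39 = 32 + 4 + 2 + 1, 14^39 ≡ 1·40·32·14: 1·40 = 40, then 40·32 = 1280 ≡ 9, then 9·14 = 126 ≡ 3. So 14^39 ≡ 3 (mod 41).
Hence g⁻¹(14) = 3.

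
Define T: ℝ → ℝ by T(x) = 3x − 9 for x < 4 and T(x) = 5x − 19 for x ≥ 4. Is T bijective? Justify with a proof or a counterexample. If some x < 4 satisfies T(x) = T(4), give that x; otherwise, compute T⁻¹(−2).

Both pieces are strictly increasing (slopes 3 and 5), so each is injective on its own interval.
The left piece maps (−∞, 4) onto (−∞, 3); the right piece maps [4, ∞) onto [1, ∞).
These images overlap. In particular T(4) = 1 (right piece), and solving 3x − 9 = 1 on the left piece gives x = 10/3 < 4.
So T(10/3) = T(4) with 10/3 ≠ 4, and T is not injective, hence not bijective. This x = 10/3 is the requested value below 4.

10/3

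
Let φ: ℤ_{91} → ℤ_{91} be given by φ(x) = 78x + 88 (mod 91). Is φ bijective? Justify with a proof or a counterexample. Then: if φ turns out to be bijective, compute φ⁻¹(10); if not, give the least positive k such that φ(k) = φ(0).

We have gcd(78, 91) = 13 > 1. Taking s = 0 and t = 7: φ(0) = 88 and φ(7) = 78·7 + 88 = 634 ≡ 88 (mod 91).
So φ(0) = φ(7) while 0 ≠ 7, hence φ is not injective, hence not bijective.
Since φ is not bijective, we find the least positive k with φ(k) = φ(0): this means 78k ≡ 0 (mod 91), i.e. 91 ∣ 78k. Since gcd(78, 91) = 13, dividing through by 13 this holds exactly when 7 ∣ 6k, and as gcd(6, 7) = 1, exactly when 7 ∣ k.
The smallest positive such k is 7.

7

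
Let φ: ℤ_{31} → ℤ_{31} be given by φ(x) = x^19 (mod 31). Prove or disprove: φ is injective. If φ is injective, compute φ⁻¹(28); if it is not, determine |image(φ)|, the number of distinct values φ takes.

Since 31 is prime, the nonzero elements of ℤ_{31} form a cyclic group of order 30.
As gcd(19, 30) = 1, raising to the 19th power is a bijection on this group: if s^19 ≡ t^19 then (st^{−1})^19 = 1, and the only element of order dividing gcd(19, 30) = 1 is 1, so s = t.
With φ(0) = 0 this makes φ injective on all of ℤ_{31}, hence bijective (finite equal-size domain and codomain). In particular φ is injective.
Since φ is injective, we find the preimage of 28. The inverse of x ↦ x^19 on (ℤ_{31})^× is x ↦ x^19, because 19·19 = 361 = 12·30 + 1 ≡ 1 (mod 30) and x^{30} = 1 for x ≠ 0 (Fermat). So φ⁻¹(28) = 28^19 mod 31.
Repeated squaring mod 31: 28^1 ≡ 28, 28^2 ≡ 28² = 784 ≡ 9, 28^4 ≡ 9² = 81 ≡ 19, 28^8 ≡ 19² = 361 ≡ 20, 28^16 ≡ 20² = 400 ≡ 28. Since 19 = 16 + 2 + 1, 28^19 ≡ 28·9·28: 28·9 = 252 ≡ 4, then 4·28 = 112 ≡ 19. So 28^19 ≡ 19 (mod 31).
Hence φ⁻¹(28) = 19.

19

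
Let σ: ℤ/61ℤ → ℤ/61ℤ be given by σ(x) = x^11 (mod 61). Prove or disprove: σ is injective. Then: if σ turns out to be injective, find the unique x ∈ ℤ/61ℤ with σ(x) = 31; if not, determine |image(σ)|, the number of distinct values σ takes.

Since 61 is prime, the nonzero elements of ℤ/61ℤ form a cyclic group of order 60.
As gcd(11, 60) = 1, raising to the 11th power is a bijection on this group: if x_1^11 ≡ x_2^11 then (x_1x_2^{−1})^11 = 1, and the only element of order dividing gcd(11, 60) = 1 is 1, so x_1 = x_2.
With σ(0) = 0 this makes σ injective on all of ℤ/61ℤ, hence bijective (finite equal-size domain and codomain). In particular σ is injective.
Since σ is injective, we find the preimage of 31. The inverse of x ↦ x^11 on (ℤ/61ℤ)^× is x ↦ x^11, because 11·11 = 121 = 2·60 + 1 ≡ 1 (mod 60) and x^{60} = 1 for x ≠ 0 (Fermat). So σ⁻¹(31) = 31^11 mod 61.
Repeated squaring mod 61: 31^1 ≡ 31, 31^2 ≡ 31² = 961 ≡ 46, 31^4 ≡ 46² = 2116 ≡ 42, 31^8 ≡ 42² = 1764 ≡ 56. Since 11 = 8 + 2 + 1, 31^11 ≡ 56·46·31: 56·46 = 2576 ≡ 14, then 14·31 = 434 ≡ 7. So 31^11 ≡ 7 (mod 61).
Hence σ⁻¹(31) = 7.

7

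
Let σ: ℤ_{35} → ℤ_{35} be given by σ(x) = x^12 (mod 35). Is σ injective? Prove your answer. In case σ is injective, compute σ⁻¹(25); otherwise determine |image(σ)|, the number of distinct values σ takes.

σ(1) = 1^12 = 1.
σ(2): Repeated squaring mod 35: 2^1 ≡ 2, 2^2 ≡ 2² = 4, 2^4 ≡ 4² = 16, 2^8 ≡ 16² = 256 ≡ 11. Since 12 = 8 + 4, 2^12 ≡ 11·16: 11·16 = 176 ≡ 1. So 2^12 ≡ 1 (mod 35).
So σ(1) = σ(2) = 1 while 1 ≠ 2, hence σ is not injective.
Since σ is not injective, we determine |image(σ)|. Computing x^12 mod 35 for each x (by repeated squaring, reducing mod 35 at every step), the values σ(0), σ(1), …, σ(34) are: 0, 1, 1, 1, 1, 15, 1, 21, 1, 1, 15, 1, 1, 1, 21, 15, 1, 1, 1, 1, 15, 21, 1, 1, 1, 15, 1, 1, 21, 1, 15, 1, 1, 1, 1.
The distinct values are {0, 1, 15, 21}; there are 4 of them.

4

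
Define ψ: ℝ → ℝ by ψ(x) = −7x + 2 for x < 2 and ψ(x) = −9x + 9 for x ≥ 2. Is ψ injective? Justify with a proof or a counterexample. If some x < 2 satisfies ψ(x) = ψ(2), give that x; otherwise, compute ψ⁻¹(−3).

11/7

Both pieces are strictly decreasing (slopes −7 and −9), so each is injective on its own interval.
The left piece maps (−∞, 2) onto (−12, ∞); the right piece maps [2, ∞) onto (−∞, −9].
These images overlap. In particular ψ(2) = −9 (right piece), and solving −7x + 2 = −9 on the left piece gives x = 11/7 < 2.
So ψ(11/7) = ψ(2) with 11/7 ≠ 2, and ψ is not injective. This x = 11/7 is the requested value below 2.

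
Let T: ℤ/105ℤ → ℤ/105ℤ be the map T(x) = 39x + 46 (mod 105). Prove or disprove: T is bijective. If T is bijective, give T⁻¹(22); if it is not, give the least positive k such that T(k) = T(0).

We have gcd(39, 105) = 3 > 1. Taking x_1 = 0 and x_2 = 35: T(0) = 46 and T(35) = 39·35 + 46 = 1411 ≡ 46 (mod 105).
So T(0) = T(35) while 0 ≠ 35, thus T is not injective, hence not bijective.
Since T is not bijective, we find the least positive k with T(k) = T(0): this means 39k ≡ 0 (mod 105), i.e. 105 ∣ 39k. Since gcd(39, 105) = 3, dividing through by 3 this holds exactly when 35 ∣ 13k, and as gcd(13, 35) = 1, exactly when 35 ∣ k.
The smallest positive such k is 35.

35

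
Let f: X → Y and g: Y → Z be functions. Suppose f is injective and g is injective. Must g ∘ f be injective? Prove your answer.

injective

Suppose (g ∘ f)(a) = (g ∘ f)(b), i.e. g(f(a)) = g(f(b)).
Since g is injective, f(a) = f(b). Since f is injective, a = b. Hence g ∘ f is injective.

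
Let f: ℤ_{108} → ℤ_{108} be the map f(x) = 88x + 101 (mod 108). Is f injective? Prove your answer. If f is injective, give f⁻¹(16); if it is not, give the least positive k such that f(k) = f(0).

27

Recall: f is injective when f(s) = f(t) forces s = t.
We have gcd(88, 108) = 4 > 1. Taking s = 0 and t = 27: f(0) = 101 and f(27) = 88·27 + 101 = 2477 ≡ 101 (mod 108).
So f(0) = f(27) while 0 ≠ 27, so f is not injective.
Since f is not injective, we find the least positive k with f(k) = f(0): this means 88k ≡ 0 (mod 108), i.e. 108 ∣ 88k. Since gcd(88, 108) = 4, dividing through by 4 this holds exactly when 27 ∣ 22k, and as gcd(22, 27) = 1, exactly when 27 ∣ k.
The smallest positive such k is 27.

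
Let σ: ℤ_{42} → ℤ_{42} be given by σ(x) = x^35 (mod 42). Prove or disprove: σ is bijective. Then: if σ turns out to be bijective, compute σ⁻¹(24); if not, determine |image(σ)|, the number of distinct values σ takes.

Computing x^35 mod 42 for each x (by repeated squaring, reducing mod 42 at every step), the values σ(0), σ(1), …, σ(41) are: 0, 1, 32, 33, 16, 17, 6, 7, 8, 39, 40, 23, 24, 13, 14, 15, 4, 5, 30, 31, 20, 21, 22, 11, 12, 37, 38, 27, 28, 29, 18, 19, 2, 3, 34, 35, 36, 25, 26, 9, 10, 41.
Every element of ℤ_{42} appears exactly once in this list, so σ is a bijection, and in particular bijective.
Since σ is bijective, we read off the preimage of 24 from the same table: σ(12) = 24, so σ⁻¹(24) = 12.

12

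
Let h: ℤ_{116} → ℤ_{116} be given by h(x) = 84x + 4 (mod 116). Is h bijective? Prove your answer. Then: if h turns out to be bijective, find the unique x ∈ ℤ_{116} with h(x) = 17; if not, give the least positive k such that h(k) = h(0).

Recall that h is injective if h(s) = h(t) implies s = t.
We have gcd(84, 116) = 4 > 1. Taking s = 0 and t = 29: h(0) = 4 and h(29) = 84·29 + 4 = 2440 ≡ 4 (mod 116).
So h(0) = h(29) while 0 ≠ 29, therefore h is not injective, hence not bijective.
Since h is not bijective, we find the least positive k with h(k) = h(0): this means 84k ≡ 0 (mod 116), i.e. 116 ∣ 84k. Since gcd(84, 116) = 4, dividing through by 4 this holds exactly when 29 ∣ 21k, and as gcd(21, 29) = 1, exactly when 29 ∣ k.
The smallest positive such k is 29.

29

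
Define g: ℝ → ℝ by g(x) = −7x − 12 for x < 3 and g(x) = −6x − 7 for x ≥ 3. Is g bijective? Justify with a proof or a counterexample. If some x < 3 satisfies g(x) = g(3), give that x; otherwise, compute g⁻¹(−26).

13/7

Both pieces are strictly decreasing (slopes −7 and −6), so each is injective on its own interval.
The left piece maps (−∞, 3) onto (−33, ∞); the right piece maps [3, ∞) onto (−∞, −25].
These images overlap. In particular g(3) = −25 (right piece), and solving −7x − 12 = −25 on the left piece gives x = 13/7 < 3.
So g(13/7) = g(3) with 13/7 ≠ 3, and g is not injective, hence not bijective. This x = 13/7 is the requested value below 3.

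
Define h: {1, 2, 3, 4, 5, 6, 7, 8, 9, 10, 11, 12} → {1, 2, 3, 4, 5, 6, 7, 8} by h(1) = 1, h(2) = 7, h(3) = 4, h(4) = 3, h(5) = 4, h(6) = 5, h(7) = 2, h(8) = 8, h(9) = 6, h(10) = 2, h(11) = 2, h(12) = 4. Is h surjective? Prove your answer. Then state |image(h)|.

8

Every element of the codomain has a preimage: 1 = h(1), 2 = h(7), 3 = h(4), 4 = h(3), 5 = h(6), 6 = h(9), 7 = h(2), 8 = h(8).
Thus h is surjective.
The image of h is {1, 2, 3, 4, 5, 6, 7, 8}, which has 8 elements.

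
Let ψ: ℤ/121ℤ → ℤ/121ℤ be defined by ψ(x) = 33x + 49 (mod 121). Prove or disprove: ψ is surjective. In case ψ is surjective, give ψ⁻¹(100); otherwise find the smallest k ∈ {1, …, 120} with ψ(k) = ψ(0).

Recall: ψ is surjective if every y in the codomain equals ψ(x) for some x in the domain.
Since gcd(33, 121) = 11, we have 33x ≡ 0 (mod 11) for all x, so ψ(x) ≡ 5 (mod 11).
But 0 ≢ 5 (mod 11), so 0 ∈ ℤ/121ℤ has no preimage. Hence ψ is not surjective.
Since ψ is not surjective, we find the least positive k with ψ(k) = ψ(0): this means 33k ≡ 0 (mod 121), i.e. 121 ∣ 33k. Since gcd(33, 121) = 11, dividing through by 11 this holds exactly when 11 ∣ 3k, and as gcd(3, 11) = 1, exactly when 11 ∣ k.
The smallest positive such k is 11.

11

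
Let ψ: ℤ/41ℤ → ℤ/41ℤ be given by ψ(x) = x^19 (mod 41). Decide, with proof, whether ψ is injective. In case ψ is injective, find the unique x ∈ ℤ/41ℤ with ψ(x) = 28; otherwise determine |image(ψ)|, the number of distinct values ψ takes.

Since 41 is prime, the nonzero elements of ℤ/41ℤ form a cyclic group of order 40.
As gcd(19, 40) = 1, raising to the 19th power is a bijection on this group: if a^19 ≡ b^19 then (ab^{−1})^19 = 1, and the only element of order dividing gcd(19, 40) = 1 is 1, so a = b.
With ψ(0) = 0 this makes ψ injective on all of ℤ/41ℤ, hence bijective (finite equal-size domain and codomain). In particular ψ is injective.
Since ψ is injective, we find the preimage of 28. The inverse of x ↦ x^19 on (ℤ/41ℤ)^× is x ↦ x^19, because 19·19 = 361 = 9·40 + 1 ≡ 1 (mod 40) and x^{40} = 1 for x ≠ 0 (Fermat). So ψ⁻¹(28) = 28^19 mod 41.
Repeated squaring mod 41: 28^1 ≡ 28, 28^2 ≡ 28² = 784 ≡ 5, 28^4 ≡ 5² = 25, 28^8 ≡ 25² = 625 ≡ 10, 28^16 ≡ 10² = 100 ≡ 18. Since 19 = 16 + 2 + 1, 28^19 ≡ 18·5·28: 18·5 = 90 ≡ 8, then 8·28 = 224 ≡ 19. So 28^19 ≡ 19 (mod 41).
Hence ψ⁻¹(28) = 19.

19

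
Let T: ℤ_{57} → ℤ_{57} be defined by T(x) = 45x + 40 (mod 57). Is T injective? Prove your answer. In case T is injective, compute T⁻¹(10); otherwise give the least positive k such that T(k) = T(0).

Recall: T is injective if T(x_1) = T(x_2) implies x_1 = x_2.
We have gcd(45, 57) = 3 > 1. Taking x_1 = 0 and x_2 = 19: T(0) = 40 and T(19) = 45·19 + 40 = 895 ≡ 40 (mod 57).
So T(0) = T(19) while 0 ≠ 19, therefore T is not injective.
Since T is not injective, we find the least positive k with T(k) = T(0): this means 45k ≡ 0 (mod 57), i.e. 57 ∣ 45k. Since gcd(45, 57) = 3, dividing through by 3 this holds exactly when 19 ∣ 15k, and as gcd(15, 19) = 1, exactly when 19 ∣ k.
The smallest positive such k is 19.

19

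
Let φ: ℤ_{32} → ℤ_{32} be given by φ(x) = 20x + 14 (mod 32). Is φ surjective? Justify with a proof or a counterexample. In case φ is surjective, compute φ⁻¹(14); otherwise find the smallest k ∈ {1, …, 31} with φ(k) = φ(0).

8

Since gcd(20, 32) = 4, we have 20x ≡ 0 (mod 4) for all x, so φ(x) ≡ 2 (mod 4).
But 0 ≢ 2 (mod 4), so 0 ∈ ℤ_{32} has no preimage. Therefore φ is not surjective.
Since φ is not surjective, we find the least positive k with φ(k) = φ(0): this means 20k ≡ 0 (mod 32), i.e. 32 ∣ 20k. Since gcd(20, 32) = 4, dividing through by 4 this holds exactly when 8 ∣ 5k, and as gcd(5, 8) = 1, exactly when 8 ∣ k.
The smallest positive such k is 8.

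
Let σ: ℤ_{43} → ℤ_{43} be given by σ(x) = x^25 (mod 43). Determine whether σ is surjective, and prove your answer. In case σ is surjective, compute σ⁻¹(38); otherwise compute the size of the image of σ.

Since 43 is prime, the nonzero elements of ℤ_{43} form a cyclic group of order 42.
As gcd(25, 42) = 1, raising to the 25th power is a bijection on this group: if u^25 ≡ v^25 then (uv^{−1})^25 = 1, and the only element of order dividing gcd(25, 42) = 1 is 1, so u = v.
With σ(0) = 0 this makes σ injective on all of ℤ_{43}, hence bijective (finite equal-size domain and codomain). In particular σ is surjective.
Since σ is surjective, we find the preimage of 38. The inverse of x ↦ x^25 on (ℤ_{43})^× is x ↦ x^37, because 25·37 = 925 = 22·42 + 1 ≡ 1 (mod 42) and x^{42} = 1 for x ≠ 0 (Fermat). So σ⁻¹(38) = 38^37 mod 43.
Repeated squaring mod 43: 38^1 ≡ 38, 38^2 ≡ 38² = 1444 ≡ 25, 38^4 ≡ 25² = 625 ≡ 23, 38^8 ≡ 23² = 529 ≡ 13, 38^16 ≡ 13² = 169 ≡ 40, 38^32 ≡ 40² = 1600 ≡ 9. Since 37 = 32 + 4 + 1, 38^37 ≡ 9·23·38: 9·23 = 207 ≡ 35, then 35·38 = 1330 ≡ 40. So 38^37 ≡ 40 (mod 43).
Hence σ⁻¹(38) = 40.

40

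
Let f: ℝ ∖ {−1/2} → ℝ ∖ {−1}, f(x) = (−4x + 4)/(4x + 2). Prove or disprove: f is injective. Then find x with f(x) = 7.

Suppose f(x_1) = f(x_2). Cross-multiplying: (−4x_1 + 4)(4x_2 + 2) = (−4x_2 + 4)(4x_1 + 2).
Expanding both sides and cancelling the symmetric terms leaves −24·(x_1 − x_2) = 0. Since −24 ≠ 0, x_1 = x_2. Hence f is injective.
Solving f(x) = 7: cross-multiplying gives −4x + 4 = 7(4x + 2), which rearranges to −32x = 10, so x = −5/16.

-5/16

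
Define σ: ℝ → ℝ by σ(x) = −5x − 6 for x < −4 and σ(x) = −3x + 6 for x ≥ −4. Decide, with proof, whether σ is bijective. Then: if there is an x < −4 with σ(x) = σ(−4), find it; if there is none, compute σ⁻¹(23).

Both pieces are strictly decreasing (slopes −5 and −3), so each is injective on its own interval.
The left piece maps (−∞, −4) onto (14, ∞); the right piece maps [−4, ∞) onto (−∞, 18].
These images overlap. In particular σ(−4) = 18 (right piece), and solving −5x − 6 = 18 on the left piece gives x = −24/5 < −4.
So σ(−24/5) = σ(−4) with −24/5 ≠ −4, and σ is not injective, hence not bijective. This x = −24/5 is the requested value below −4.

-24/5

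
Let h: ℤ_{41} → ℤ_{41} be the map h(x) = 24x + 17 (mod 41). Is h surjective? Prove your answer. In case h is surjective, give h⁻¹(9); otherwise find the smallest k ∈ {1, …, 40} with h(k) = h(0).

Since gcd(24, 41) = 1, 24 is invertible modulo 41. Euclid's algorithm: 41 = 1·24 + 17, 24 = 1·17 + 7, 17 = 2·7 + 3, 7 = 2·3 + 1; back-substituting gives 1 = 12·24 − 7·41, so 24⁻¹ ≡ 12 (mod 41).
For any y ∈ ℤ_{41}, x = 12(y − 17) mod 41 satisfies h(x) = 24·12(y − 17) + 17 ≡ y (since 24·12 ≡ 1 mod 41). So every y has a preimage.
So h is surjective.
Since h is surjective, we find h⁻¹(9): we need 24x ≡ 9 − 17 ≡ 33 (mod 41). Using 24⁻¹ = 12: x ≡ 12·33 = 396 = 9·41 + 27, so x = 27.
Check: h(27) = 24·27 + 17 = 665 = 16·41 + 9 ≡ 9 (mod 41).

27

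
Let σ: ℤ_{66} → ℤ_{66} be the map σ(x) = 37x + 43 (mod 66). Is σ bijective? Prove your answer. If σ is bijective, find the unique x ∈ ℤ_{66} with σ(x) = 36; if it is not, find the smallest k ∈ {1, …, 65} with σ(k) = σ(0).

If σ(u) = σ(v), then 37u ≡ 37v (mod 66). Because gcd(37, 66) = 1, we may cancel 37 to get u ≡ v (mod 66).
We now compute 37⁻¹ mod 66 explicitly. Euclid's algorithm: 66 = 1·37 + 29, 37 = 1·29 + 8, 29 = 3·8 + 5, 8 = 1·5 + 3, 5 = 1·3 + 2, 3 = 1·2 + 1; back-substituting gives 1 = 25·37 − 14·66, so 37⁻¹ ≡ 25 (mod 66).
For any y ∈ ℤ_{66}, x = 25(y − 43) mod 66 satisfies σ(x) = 37·25(y − 43) + 43 ≡ y (since 37·25 ≡ 1 mod 66). So every y has a preimage.
Hence σ is bijective.
Since σ is bijective, we find σ⁻¹(36): we need 37x ≡ 36 − 43 ≡ 59 (mod 66). Using 37⁻¹ = 25: x ≡ 25·59 = 1475 = 22·66 + 23, so x = 23.
Check: σ(23) = 37·23 + 43 = 894 = 13·66 + 36 ≡ 36 (mod 66).

23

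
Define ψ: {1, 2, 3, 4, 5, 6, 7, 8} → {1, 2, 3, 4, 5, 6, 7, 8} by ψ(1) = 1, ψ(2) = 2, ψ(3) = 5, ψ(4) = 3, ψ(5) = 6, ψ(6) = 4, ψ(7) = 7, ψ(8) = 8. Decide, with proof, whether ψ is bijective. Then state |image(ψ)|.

The values 1, 2, 5, 3, 6, 4, 7, 8 are a permutation of {1, 2, 3, 4, 5, 6, 7, 8}: each element appears exactly once.
So ψ is injective and surjective, hence bijective.
The image of ψ is {1, 2, 3, 4, 5, 6, 7, 8}, which has 8 elements.

8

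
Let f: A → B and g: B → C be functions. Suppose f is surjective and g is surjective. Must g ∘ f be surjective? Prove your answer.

Let c ∈ C. Since g is surjective, there is b ∈ B with g(b) = c. Since f is surjective, there is a ∈ A with f(a) = b.
Then (g ∘ f)(a) = g(b) = c. Thus g ∘ f is surjective.

surjective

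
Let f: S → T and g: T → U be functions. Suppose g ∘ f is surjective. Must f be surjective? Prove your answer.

No. Take S = {1, 2}, T = {1, 2, 3}, U = {1}, f(a) = 1 for every a ∈ S, and g(b) = 1 for every b ∈ T.
Then g ∘ f is surjective onto {1}, but 3 ∈ T has no preimage under f, so f is not surjective.

not surjective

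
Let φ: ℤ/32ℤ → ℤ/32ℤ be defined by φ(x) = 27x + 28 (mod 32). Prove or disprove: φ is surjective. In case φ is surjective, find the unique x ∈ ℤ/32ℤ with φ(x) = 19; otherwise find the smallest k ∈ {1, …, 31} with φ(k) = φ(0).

Since gcd(27, 32) = 1, 27 is invertible modulo 32. Euclid's algorithm: 32 = 1·27 + 5, 27 = 5·5 + 2, 5 = 2·2 + 1; back-substituting gives 1 = 19·27 − 16·32, so 27⁻¹ ≡ 19 (mod 32).
Then y ↦ 19(y − 28) is a two-sided inverse to φ, so every y ∈ ℤ/32ℤ has a preimage.
Thus φ is surjective.
Since φ is surjective, we find φ⁻¹(19): we need 27x ≡ 19 − 28 ≡ 23 (mod 32). Using 27⁻¹ = 19: x ≡ 19·23 = 437 = 13·32 + 21, so x = 21.
Check: φ(21) = 27·21 + 28 = 595 = 18·32 + 19 ≡ 19 (mod 32).

21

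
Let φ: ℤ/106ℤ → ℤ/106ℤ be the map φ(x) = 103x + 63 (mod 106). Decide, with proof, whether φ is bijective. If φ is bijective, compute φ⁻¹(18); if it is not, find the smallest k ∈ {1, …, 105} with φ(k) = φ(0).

Suppose φ(s) = φ(t) in ℤ/106ℤ. Then 103s + 63 ≡ 103t + 63 (mod 106), therefore 103(s − t) ≡ 0 (mod 106).
Since gcd(103, 106) = 1, 103 is invertible modulo 106, so s − t ≡ 0 (mod 106), i.e. s = t.
We now compute 103⁻¹ mod 106 explicitly. Euclid's algorithm: 106 = 1·103 + 3, 103 = 34·3 + 1; back-substituting gives 1 = 35·103 − 34·106, so 103⁻¹ ≡ 35 (mod 106).
For any y ∈ ℤ/106ℤ, x = 35(y − 63) mod 106 satisfies φ(x) = 103·35(y − 63) + 63 ≡ y (since 103·35 ≡ 1 mod 106). So every y has a preimage.
So φ is bijective.
Since φ is bijective, we find φ⁻¹(18): we need 103x ≡ 18 − 63 ≡ 61 (mod 106). Using 103⁻¹ = 35: x ≡ 35·61 = 2135 = 20·106 + 15, so x = 15.
Check: φ(15) = 103·15 + 63 = 1608 = 15·106 + 18 ≡ 18 (mod 106).

15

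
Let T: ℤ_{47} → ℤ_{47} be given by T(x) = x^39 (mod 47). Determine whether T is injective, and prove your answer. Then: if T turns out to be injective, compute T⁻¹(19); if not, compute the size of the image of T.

35

Since 47 is prime, the nonzero elements of ℤ_{47} form a cyclic group of order 46.
As gcd(39, 46) = 1, raising to the 39th power is a bijection on this group: if a^39 ≡ b^39 then (ab^{−1})^39 = 1, and the only element of order dividing gcd(39, 46) = 1 is 1, so a = b.
With T(0) = 0 this makes T injective on all of ℤ_{47}, hence bijective (finite equal-size domain and codomain). In particular T is injective.
Since T is injective, we find the preimage of 19. The inverse of x ↦ x^39 on (ℤ_{47})^× is x ↦ x^13, because 39·13 = 507 = 11·46 + 1 ≡ 1 (mod 46) and x^{46} = 1 for x ≠ 0 (Fermat). So T⁻¹(19) = 19^13 mod 47.
Repeated squaring mod 47: 19^1 ≡ 19, 19^2 ≡ 19² = 361 ≡ 32, 19^4 ≡ 32² = 1024 ≡ 37, 19^8 ≡ 37² = 1369 ≡ 6. Since 13 = 8 + 4 + 1, 19^13 ≡ 6·37·19: 6·37 = 222 ≡ 34, then 34·19 = 646 ≡ 35. So 19^13 ≡ 35 (mod 47).
Hence T⁻¹(19) = 35.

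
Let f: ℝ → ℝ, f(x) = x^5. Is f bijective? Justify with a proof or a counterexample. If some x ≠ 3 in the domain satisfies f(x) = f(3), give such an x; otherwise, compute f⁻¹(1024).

On ℝ, x ↦ x^5 is strictly increasing (injective) and for any y ∈ ℝ the 5th root y^{1/5} lies in ℝ (surjective). So f is bijective.
Since x ↦ x^5 is strictly increasing on ℝ, it is injective there, so no x ≠ 3 in the domain has f(x) = f(3). We therefore compute f⁻¹(1024) = 1024^{1/5} = 4 (indeed 4^5 = 1024).

4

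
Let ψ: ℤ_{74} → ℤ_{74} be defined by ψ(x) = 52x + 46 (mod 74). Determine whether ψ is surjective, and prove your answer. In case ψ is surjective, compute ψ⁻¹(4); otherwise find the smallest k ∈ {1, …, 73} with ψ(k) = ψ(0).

Since gcd(52, 74) = 2, we have 52x ≡ 0 (mod 2) for all x, so ψ(x) ≡ 0 (mod 2).
But 1 ≢ 0 (mod 2), so 1 ∈ ℤ_{74} has no preimage. Hence ψ is not surjective.
Since ψ is not surjective, we find the least positive k with ψ(k) = ψ(0): this means 52k ≡ 0 (mod 74), i.e. 74 ∣ 52k. Since gcd(52, 74) = 2, dividing through by 2 this holds exactly when 37 ∣ 26k, and as gcd(26, 37) = 1, exactly when 37 ∣ k.
The smallest positive such k is 37.

37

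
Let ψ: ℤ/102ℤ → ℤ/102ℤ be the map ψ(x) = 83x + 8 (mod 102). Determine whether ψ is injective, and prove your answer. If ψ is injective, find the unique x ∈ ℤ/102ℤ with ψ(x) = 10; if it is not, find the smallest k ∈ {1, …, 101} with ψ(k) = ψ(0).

If ψ(x_1) = ψ(x_2), then 83x_1 ≡ 83x_2 (mod 102). Because gcd(83, 102) = 1, we may cancel 83 to get x_1 ≡ x_2 (mod 102).
Hence ψ is injective.
We now compute 83⁻¹ mod 102 explicitly. Euclid's algorithm: 102 = 1·83 + 19, 83 = 4·19 + 7, 19 = 2·7 + 5, 7 = 1·5 + 2, 5 = 2·2 + 1; back-substituting gives 1 = 59·83 − 48·102, so 83⁻¹ ≡ 59 (mod 102).
Since ψ is injective, we find ψ⁻¹(10): we need 83x ≡ 10 − 8 ≡ 2 (mod 102). Using 83⁻¹ = 59: x ≡ 59·2 = 118 = 1·102 + 16, so x = 16.
Check: ψ(16) = 83·16 + 8 = 1336 = 13·102 + 10 ≡ 10 (mod 102).

16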